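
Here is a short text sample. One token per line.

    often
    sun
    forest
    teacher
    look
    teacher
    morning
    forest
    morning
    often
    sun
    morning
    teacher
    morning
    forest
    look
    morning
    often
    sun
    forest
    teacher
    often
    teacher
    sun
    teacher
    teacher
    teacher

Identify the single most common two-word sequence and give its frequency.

Bigram frequencies (highest first):
  often sun: 3
  sun forest: 2
  forest teacher: 2
  teacher morning: 2
  morning forest: 2
  morning often: 2
  … (12 more, each ≤ 2)

"often sun", 3 times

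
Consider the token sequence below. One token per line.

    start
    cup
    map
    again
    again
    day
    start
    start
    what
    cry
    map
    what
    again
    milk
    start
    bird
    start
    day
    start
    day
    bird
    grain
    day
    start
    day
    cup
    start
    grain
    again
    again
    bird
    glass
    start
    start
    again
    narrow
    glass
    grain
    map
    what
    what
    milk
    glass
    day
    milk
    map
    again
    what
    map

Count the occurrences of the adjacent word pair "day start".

Scanning the 48 overlapping bigram windows for "day start":
  position 6–7: day start
  position 18–19: day start
  position 23–24: day start

3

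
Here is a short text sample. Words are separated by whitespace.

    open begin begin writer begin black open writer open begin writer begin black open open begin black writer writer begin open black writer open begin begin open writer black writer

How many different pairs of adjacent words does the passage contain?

14

30 tokens → 29 bigram windows in total.
Repeated bigrams (each contributes count−1 duplicates):
  open begin: 4
  begin black: 3
  black writer: 3
  writer begin: 3
  begin begin: 2
  begin open: 2
  begin writer: 2
  black open: 2
  … (2 more repeated)
15 duplicate windows → 29 − 15 = 14 distinct.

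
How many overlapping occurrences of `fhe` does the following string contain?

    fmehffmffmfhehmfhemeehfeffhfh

2

Sliding a length-3 window over the 29 characters (27 positions):
  position 11–13: fhe
  position 16–18: fhe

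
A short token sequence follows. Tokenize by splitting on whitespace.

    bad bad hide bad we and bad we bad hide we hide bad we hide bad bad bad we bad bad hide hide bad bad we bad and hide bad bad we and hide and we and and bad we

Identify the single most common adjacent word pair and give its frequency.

"bad we", 7 times

Bigram frequencies (highest first):
  bad we: 7
  bad bad: 6
  hide bad: 5
  bad hide: 3
  we and: 3
  we bad: 3
  … (9 more, each ≤ 2)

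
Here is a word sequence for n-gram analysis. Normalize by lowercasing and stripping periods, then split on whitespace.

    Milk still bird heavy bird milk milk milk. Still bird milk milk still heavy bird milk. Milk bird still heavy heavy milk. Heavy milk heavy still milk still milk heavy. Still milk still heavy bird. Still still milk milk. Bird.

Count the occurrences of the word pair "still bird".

Scanning the 39 overlapping bigram windows for "still bird":
  position 2–3: still bird
  position 9–10: still bird

2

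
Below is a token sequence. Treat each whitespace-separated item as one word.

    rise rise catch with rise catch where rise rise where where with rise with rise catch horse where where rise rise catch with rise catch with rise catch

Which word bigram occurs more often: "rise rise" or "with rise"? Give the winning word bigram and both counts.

"rise rise": 3 occurrences
"with rise": 5 occurrences

"with rise" (5 vs 3)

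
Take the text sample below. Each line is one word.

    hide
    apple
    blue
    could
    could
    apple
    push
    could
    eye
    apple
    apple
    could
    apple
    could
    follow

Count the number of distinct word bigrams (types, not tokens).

15 tokens → 14 bigram windows in total.
Repeated bigrams (each contributes count−1 duplicates):
  apple could: 2
  could apple: 2
2 duplicate windows → 14 − 2 = 12 distinct.

12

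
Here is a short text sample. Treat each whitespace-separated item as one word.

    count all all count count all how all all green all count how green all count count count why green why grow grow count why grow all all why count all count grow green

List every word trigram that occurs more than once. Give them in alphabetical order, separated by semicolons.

Trigram counts meeting the condition (more than once):
  all count count: 2
  green all count: 2

all count count; green all count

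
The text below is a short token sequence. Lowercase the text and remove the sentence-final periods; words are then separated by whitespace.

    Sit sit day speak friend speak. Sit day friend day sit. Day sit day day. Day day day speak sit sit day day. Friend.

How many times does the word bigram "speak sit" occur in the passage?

2

Scanning the 23 overlapping bigram windows for "speak sit":
  position 6–7: speak sit
  position 19–20: speak sit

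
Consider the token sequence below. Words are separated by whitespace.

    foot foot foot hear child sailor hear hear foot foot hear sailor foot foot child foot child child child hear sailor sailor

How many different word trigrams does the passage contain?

22 tokens → 20 trigram windows in total.
Repeated trigrams (each contributes count−1 duplicates):
  foot foot hear: 2
1 duplicate windows → 20 − 1 = 19 distinct.

19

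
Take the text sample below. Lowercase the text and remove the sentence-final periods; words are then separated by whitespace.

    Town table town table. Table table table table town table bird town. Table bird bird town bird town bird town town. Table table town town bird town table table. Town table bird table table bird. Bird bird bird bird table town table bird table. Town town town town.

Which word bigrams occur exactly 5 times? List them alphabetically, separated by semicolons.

Bigram counts meeting the condition (exactly 5 times):
  bird bird: 5
  bird town: 5
  table bird: 5
  town town: 5

bird bird; bird town; table bird; town town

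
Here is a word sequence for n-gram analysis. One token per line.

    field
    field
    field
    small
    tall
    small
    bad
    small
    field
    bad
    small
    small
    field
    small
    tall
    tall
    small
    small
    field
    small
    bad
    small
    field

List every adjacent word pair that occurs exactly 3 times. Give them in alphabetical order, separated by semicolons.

bad small; field small

Bigram counts meeting the condition (exactly 3 times):
  bad small: 3
  field small: 3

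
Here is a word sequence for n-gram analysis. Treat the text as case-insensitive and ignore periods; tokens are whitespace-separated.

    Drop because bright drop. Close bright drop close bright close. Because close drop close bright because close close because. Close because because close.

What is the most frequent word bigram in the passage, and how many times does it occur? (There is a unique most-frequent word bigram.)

Bigram frequencies (highest first):
  because close: 4
  drop close: 3
  close bright: 3
  close because: 3
  bright drop: 2
  drop because: 1
  … (6 more, each ≤ 1)

"because close", 4 times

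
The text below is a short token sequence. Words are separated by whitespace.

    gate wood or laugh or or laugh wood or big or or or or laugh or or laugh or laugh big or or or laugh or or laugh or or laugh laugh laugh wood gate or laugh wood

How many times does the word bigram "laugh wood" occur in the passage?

3

Scanning the 37 overlapping bigram windows for "laugh wood":
  position 7–8: laugh wood
  position 33–34: laugh wood
  position 37–38: laugh wood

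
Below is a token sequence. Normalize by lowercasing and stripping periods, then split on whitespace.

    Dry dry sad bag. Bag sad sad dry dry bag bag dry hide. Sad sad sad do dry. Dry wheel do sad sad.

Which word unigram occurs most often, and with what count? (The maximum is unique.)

"sad", 8 times

Unigram frequencies (highest first):
  sad: 8
  dry: 7
  bag: 4
  do: 2
  hide: 1
  wheel: 1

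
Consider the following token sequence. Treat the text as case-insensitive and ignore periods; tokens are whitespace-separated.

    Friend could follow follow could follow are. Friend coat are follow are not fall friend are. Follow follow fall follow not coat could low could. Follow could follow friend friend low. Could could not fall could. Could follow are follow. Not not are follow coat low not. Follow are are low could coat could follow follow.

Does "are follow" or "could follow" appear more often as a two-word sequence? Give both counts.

"are follow": 4 occurrences
"could follow": 6 occurrences

"could follow" (6 vs 4)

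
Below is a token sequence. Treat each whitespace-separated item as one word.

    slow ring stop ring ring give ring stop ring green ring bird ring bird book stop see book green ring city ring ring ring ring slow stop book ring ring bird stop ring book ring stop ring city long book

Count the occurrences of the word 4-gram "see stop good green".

0

Scanning the 37 overlapping 4-gram windows for "see stop good green":
  (none found)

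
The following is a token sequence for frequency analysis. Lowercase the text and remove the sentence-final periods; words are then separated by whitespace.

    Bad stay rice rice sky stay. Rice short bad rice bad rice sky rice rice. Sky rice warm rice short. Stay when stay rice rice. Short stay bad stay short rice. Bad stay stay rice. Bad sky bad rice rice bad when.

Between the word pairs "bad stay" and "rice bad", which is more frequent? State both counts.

"bad stay": 3 occurrences
"rice bad": 4 occurrences

"rice bad" (4 vs 3)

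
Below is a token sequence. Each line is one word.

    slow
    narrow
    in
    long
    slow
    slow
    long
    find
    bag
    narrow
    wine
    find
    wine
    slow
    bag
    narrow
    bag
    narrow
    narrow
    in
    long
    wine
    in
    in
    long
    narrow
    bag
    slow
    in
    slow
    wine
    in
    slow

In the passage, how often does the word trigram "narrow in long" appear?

2

Scanning the 31 overlapping trigram windows for "narrow in long":
  position 2–4: narrow in long
  position 19–21: narrow in long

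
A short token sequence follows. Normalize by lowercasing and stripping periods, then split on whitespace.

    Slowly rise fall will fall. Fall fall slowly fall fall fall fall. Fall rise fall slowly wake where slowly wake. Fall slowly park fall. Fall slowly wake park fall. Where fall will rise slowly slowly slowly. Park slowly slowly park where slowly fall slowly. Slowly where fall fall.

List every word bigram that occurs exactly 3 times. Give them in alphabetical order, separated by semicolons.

slowly park; slowly wake

Bigram counts meeting the condition (exactly 3 times):
  slowly park: 3
  slowly wake: 3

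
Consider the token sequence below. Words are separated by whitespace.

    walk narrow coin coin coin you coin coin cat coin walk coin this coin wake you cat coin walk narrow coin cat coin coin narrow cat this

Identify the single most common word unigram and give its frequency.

Unigram frequencies (highest first):
  coin: 12
  cat: 4
  walk: 3
  narrow: 3
  you: 2
  this: 2
  … (1 more, each ≤ 1)

"coin", 12 times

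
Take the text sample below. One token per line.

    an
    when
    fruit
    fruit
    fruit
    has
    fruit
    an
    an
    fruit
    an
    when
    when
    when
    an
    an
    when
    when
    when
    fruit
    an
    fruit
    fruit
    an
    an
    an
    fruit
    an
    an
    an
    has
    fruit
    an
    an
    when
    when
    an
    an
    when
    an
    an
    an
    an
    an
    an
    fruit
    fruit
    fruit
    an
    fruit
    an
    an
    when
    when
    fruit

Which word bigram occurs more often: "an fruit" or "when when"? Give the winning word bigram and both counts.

"an fruit": 5 occurrences
"when when": 6 occurrences

"when when" (6 vs 5)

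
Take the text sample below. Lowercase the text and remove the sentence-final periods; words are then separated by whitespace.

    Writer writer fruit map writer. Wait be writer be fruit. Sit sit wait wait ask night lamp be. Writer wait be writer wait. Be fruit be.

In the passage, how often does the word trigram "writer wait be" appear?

3

Scanning the 24 overlapping trigram windows for "writer wait be":
  position 5–7: writer wait be
  position 19–21: writer wait be
  position 22–24: writer wait be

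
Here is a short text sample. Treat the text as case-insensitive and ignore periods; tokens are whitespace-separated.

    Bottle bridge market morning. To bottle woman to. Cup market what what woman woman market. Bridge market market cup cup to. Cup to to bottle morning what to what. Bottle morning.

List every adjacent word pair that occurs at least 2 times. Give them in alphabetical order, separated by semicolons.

bottle morning; bridge market; cup to; to bottle; to cup

Bigram counts meeting the condition (at least 2 times):
  bottle morning: 2
  bridge market: 2
  cup to: 2
  to bottle: 2
  to cup: 2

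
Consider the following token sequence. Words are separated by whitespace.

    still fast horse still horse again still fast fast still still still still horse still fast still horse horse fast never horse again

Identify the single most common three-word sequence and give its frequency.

Trigram frequencies (highest first):
  still still still: 2
  still fast horse: 1
  fast horse still: 1
  horse still horse: 1
  still horse again: 1
  horse again still: 1
  … (14 more, each ≤ 1)

"still still still", 2 times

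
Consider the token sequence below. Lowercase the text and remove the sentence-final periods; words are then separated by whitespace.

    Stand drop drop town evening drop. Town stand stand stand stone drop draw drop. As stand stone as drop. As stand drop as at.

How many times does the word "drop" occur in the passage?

Scanning the 24 tokens for "drop":
  position 2: drop
  position 3: drop
  position 6: drop
  position 12: drop
  position 14: drop
  position 19: drop
  position 22: drop

7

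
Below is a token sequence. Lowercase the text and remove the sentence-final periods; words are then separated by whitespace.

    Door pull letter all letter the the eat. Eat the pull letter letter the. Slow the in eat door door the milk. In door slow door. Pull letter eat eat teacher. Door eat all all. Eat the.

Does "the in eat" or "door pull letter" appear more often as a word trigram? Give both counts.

"the in eat": 1 occurrence
"door pull letter": 2 occurrences

"door pull letter" (2 vs 1)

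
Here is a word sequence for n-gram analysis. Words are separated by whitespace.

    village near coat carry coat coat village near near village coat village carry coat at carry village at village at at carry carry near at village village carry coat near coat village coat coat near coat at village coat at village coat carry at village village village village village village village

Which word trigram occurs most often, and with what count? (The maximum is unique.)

"village village village", 5 times

Trigram frequencies (highest first):
  village village village: 5
  village carry coat: 2
  at village village: 2
  coat near coat: 2
  coat at village: 2
  at village coat: 2
  … (34 more, each ≤ 1)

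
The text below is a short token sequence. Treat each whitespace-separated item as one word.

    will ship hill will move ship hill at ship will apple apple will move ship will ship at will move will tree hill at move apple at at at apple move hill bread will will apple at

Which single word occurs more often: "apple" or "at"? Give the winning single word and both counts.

"at" (7 vs 5)

"apple": 5 occurrences
"at": 7 occurrences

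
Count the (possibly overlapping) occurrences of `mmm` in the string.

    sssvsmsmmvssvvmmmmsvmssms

Sliding a length-3 window over the 25 characters (23 positions):
  position 15–17: mmm
  position 16–18: mmm

2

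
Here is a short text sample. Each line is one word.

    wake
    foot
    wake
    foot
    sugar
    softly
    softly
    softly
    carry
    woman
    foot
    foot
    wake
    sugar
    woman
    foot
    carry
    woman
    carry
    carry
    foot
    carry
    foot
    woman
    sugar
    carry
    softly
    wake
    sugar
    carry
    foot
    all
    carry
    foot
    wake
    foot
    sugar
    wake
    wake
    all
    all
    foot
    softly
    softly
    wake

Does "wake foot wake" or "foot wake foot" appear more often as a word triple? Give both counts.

"wake foot wake": 1 occurrence
"foot wake foot": 2 occurrences

"foot wake foot" (2 vs 1)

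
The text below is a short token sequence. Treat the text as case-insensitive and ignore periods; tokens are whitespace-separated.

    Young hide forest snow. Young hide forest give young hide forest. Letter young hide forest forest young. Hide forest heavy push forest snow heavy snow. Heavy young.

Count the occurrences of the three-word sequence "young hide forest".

5

Scanning the 25 overlapping trigram windows for "young hide forest":
  position 1–3: young hide forest
  position 5–7: young hide forest
  position 9–11: young hide forest
  position 13–15: young hide forest
  position 17–19: young hide forest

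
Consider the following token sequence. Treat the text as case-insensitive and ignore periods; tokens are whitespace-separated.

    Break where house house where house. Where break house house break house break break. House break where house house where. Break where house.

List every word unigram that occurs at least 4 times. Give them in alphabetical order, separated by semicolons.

Unigram counts meeting the condition (at least 4 times):
  break: 7
  house: 10
  where: 6

break; house; where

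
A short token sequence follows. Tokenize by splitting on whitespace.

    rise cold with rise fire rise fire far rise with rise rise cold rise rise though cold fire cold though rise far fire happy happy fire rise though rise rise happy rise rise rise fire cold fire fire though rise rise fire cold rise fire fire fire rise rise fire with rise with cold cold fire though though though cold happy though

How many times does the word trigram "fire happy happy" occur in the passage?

1

Scanning the 60 overlapping trigram windows for "fire happy happy":
  position 23–25: fire happy happy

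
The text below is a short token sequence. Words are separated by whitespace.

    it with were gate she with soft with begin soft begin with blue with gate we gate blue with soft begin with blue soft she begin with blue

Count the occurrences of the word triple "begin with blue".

Scanning the 26 overlapping trigram windows for "begin with blue":
  position 11–13: begin with blue
  position 21–23: begin with blue
  position 26–28: begin with blue

3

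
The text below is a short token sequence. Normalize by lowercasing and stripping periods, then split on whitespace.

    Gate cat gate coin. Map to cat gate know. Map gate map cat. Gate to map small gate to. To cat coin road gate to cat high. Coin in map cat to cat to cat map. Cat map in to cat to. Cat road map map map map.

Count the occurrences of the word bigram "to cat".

Scanning the 47 overlapping bigram windows for "to cat":
  position 6–7: to cat
  position 20–21: to cat
  position 25–26: to cat
  position 32–33: to cat
  position 34–35: to cat
  position 40–41: to cat
  position 42–43: to cat

7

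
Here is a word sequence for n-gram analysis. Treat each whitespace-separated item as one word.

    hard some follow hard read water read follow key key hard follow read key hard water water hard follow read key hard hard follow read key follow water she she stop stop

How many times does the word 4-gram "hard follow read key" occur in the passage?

3

Scanning the 29 overlapping 4-gram windows for "hard follow read key":
  position 11–14: hard follow read key
  position 18–21: hard follow read key
  position 23–26: hard follow read key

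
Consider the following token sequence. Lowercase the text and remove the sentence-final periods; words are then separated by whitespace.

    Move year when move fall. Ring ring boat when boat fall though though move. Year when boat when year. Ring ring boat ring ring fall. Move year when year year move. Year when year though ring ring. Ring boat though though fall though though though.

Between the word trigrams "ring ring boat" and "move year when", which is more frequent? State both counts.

"move year when" (4 vs 3)

"ring ring boat": 3 occurrences
"move year when": 4 occurrences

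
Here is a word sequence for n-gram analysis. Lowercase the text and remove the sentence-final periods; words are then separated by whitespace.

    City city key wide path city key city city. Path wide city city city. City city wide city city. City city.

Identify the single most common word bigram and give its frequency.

"city city", 9 times

Bigram frequencies (highest first):
  city city: 9
  city key: 2
  wide city: 2
  key wide: 1
  wide path: 1
  path city: 1
  … (4 more, each ≤ 1)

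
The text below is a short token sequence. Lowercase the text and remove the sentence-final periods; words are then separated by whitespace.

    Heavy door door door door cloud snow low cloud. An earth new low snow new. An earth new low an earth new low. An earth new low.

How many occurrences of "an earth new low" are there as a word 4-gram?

4

Scanning the 24 overlapping 4-gram windows for "an earth new low":
  position 10–13: an earth new low
  position 16–19: an earth new low
  position 20–23: an earth new low
  position 24–27: an earth new low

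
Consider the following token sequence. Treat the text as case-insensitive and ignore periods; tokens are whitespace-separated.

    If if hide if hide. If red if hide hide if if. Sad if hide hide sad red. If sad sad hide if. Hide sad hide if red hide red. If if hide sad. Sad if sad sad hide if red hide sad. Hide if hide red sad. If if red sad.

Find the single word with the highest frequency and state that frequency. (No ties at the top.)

"if", 18 times

Unigram frequencies (highest first):
  if: 18
  hide: 15
  sad: 12
  red: 7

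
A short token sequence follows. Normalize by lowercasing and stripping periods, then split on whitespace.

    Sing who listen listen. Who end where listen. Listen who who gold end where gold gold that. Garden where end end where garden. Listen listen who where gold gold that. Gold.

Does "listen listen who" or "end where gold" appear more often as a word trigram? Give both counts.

"listen listen who": 3 occurrences
"end where gold": 1 occurrence

"listen listen who" (3 vs 1)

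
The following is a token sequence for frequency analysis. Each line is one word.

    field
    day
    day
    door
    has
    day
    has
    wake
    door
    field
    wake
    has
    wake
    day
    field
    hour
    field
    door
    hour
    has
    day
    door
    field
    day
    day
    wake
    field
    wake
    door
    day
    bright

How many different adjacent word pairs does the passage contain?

22

31 tokens → 30 bigram windows in total.
Repeated bigrams (each contributes count−1 duplicates):
  day day: 2
  day door: 2
  door field: 2
  field day: 2
  field wake: 2
  has day: 2
  has wake: 2
  wake door: 2
8 duplicate windows → 30 − 8 = 22 distinct.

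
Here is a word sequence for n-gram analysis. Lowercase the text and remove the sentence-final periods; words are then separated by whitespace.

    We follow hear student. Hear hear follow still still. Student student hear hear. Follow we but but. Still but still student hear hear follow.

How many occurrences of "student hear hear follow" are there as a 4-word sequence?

Scanning the 21 overlapping 4-gram windows for "student hear hear follow":
  position 4–7: student hear hear follow
  position 11–14: student hear hear follow
  position 21–24: student hear hear follow

3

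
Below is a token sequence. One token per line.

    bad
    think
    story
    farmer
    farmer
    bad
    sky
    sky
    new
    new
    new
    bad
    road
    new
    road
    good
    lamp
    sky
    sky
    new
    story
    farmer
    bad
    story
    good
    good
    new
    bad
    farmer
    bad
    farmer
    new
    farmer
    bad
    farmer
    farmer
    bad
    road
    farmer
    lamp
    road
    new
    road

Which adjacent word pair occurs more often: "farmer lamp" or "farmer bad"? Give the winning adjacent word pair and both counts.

"farmer lamp": 1 occurrence
"farmer bad": 5 occurrences

"farmer bad" (5 vs 1)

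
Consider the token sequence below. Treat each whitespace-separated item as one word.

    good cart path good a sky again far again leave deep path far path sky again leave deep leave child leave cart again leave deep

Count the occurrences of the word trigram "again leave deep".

3

Scanning the 23 overlapping trigram windows for "again leave deep":
  position 9–11: again leave deep
  position 16–18: again leave deep
  position 23–25: again leave deep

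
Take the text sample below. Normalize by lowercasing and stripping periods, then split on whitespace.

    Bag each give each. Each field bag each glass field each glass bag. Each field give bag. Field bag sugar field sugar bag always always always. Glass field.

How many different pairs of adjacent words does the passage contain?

28 tokens → 27 bigram windows in total.
Repeated bigrams (each contributes count−1 duplicates):
  bag each: 3
  always always: 2
  each field: 2
  each glass: 2
  field bag: 2
  glass field: 2
7 duplicate windows → 27 − 7 = 20 distinct.

20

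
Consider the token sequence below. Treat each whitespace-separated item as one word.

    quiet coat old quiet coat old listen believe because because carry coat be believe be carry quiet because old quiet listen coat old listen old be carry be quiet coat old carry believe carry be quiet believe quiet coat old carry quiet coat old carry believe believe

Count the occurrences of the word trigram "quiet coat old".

5

Scanning the 45 overlapping trigram windows for "quiet coat old":
  position 1–3: quiet coat old
  position 4–6: quiet coat old
  position 29–31: quiet coat old
  position 38–40: quiet coat old
  position 42–44: quiet coat old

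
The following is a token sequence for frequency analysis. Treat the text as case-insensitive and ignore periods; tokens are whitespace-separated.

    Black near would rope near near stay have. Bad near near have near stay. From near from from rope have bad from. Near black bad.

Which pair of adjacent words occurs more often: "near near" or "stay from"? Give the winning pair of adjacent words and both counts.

"near near" (2 vs 1)

"near near": 2 occurrences
"stay from": 1 occurrence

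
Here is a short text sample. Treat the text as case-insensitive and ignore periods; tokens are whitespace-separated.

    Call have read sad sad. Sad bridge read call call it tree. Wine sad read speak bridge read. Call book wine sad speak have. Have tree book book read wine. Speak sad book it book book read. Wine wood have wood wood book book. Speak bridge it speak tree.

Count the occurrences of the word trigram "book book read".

Scanning the 47 overlapping trigram windows for "book book read":
  position 27–29: book book read
  position 35–37: book book read

2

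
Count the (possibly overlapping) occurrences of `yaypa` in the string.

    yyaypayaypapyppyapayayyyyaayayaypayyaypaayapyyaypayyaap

Sliding a length-5 window over the 55 characters (51 positions):
  position 2–6: yaypa
  position 7–11: yaypa
  position 30–34: yaypa
  position 36–40: yaypa
  position 46–50: yaypa

5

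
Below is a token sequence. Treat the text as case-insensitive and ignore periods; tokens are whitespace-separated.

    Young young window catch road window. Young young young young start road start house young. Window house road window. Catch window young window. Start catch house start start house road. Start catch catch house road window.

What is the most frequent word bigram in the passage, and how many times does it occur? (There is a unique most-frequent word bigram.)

"young young", 4 times

Bigram frequencies (highest first):
  young young: 4
  young window: 3
  road window: 3
  house road: 3
  window catch: 2
  window young: 2
  … (14 more, each ≤ 2)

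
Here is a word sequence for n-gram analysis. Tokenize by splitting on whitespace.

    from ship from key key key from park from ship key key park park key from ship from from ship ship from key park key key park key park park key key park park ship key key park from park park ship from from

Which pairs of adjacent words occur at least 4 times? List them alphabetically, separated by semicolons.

Bigram counts meeting the condition (at least 4 times):
  from ship: 4
  key key: 6
  key park: 6
  park key: 4
  park park: 4
  ship from: 4

from ship; key key; key park; park key; park park; ship from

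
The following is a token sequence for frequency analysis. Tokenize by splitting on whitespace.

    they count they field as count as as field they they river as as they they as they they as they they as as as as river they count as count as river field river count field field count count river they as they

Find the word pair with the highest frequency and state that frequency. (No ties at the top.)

Bigram frequencies (highest first):
  as as: 5
  they they: 4
  as they: 4
  they as: 4
  count as: 3
  they count: 2
  … (18 more, each ≤ 2)

"as as", 5 times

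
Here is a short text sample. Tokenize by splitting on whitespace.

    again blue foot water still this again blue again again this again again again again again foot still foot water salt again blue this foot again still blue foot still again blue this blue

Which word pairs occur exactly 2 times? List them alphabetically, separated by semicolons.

blue foot; blue this; foot still; foot water; this again

Bigram counts meeting the condition (exactly 2 times):
  blue foot: 2
  blue this: 2
  foot still: 2
  foot water: 2
  this again: 2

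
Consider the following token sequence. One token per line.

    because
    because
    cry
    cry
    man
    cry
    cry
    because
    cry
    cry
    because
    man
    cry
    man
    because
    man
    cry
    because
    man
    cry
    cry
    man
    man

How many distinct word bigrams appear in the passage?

23 tokens → 22 bigram windows in total.
Repeated bigrams (each contributes count−1 duplicates):
  cry cry: 4
  man cry: 4
  because man: 3
  cry because: 3
  cry man: 3
  because cry: 2
13 duplicate windows → 22 − 13 = 9 distinct.

9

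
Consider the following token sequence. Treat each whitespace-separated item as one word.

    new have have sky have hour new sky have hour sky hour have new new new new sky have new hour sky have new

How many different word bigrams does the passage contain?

13

24 tokens → 23 bigram windows in total.
Repeated bigrams (each contributes count−1 duplicates):
  sky have: 4
  have new: 3
  new new: 3
  have hour: 2
  hour sky: 2
  new sky: 2
10 duplicate windows → 23 − 10 = 13 distinct.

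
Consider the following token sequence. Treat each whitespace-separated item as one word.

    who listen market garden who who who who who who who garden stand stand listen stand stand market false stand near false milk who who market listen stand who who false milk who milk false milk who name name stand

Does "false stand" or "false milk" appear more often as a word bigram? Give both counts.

"false milk" (3 vs 1)

"false stand": 1 occurrence
"false milk": 3 occurrences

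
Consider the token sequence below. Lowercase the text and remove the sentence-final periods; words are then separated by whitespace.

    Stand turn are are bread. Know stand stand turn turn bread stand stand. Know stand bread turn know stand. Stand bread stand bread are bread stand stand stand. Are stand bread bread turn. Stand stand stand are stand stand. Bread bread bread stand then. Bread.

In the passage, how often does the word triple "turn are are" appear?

Scanning the 43 overlapping trigram windows for "turn are are":
  position 2–4: turn are are

1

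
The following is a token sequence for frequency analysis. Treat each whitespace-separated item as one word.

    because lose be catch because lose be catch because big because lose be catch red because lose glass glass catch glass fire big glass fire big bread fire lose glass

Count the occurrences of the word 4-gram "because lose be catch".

3

Scanning the 27 overlapping 4-gram windows for "because lose be catch":
  position 1–4: because lose be catch
  position 5–8: because lose be catch
  position 11–14: because lose be catch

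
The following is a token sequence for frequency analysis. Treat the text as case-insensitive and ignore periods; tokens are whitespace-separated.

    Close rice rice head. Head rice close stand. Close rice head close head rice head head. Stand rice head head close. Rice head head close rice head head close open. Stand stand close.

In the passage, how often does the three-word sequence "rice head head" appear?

Scanning the 31 overlapping trigram windows for "rice head head":
  position 3–5: rice head head
  position 14–16: rice head head
  position 18–20: rice head head
  position 22–24: rice head head
  position 26–28: rice head head

5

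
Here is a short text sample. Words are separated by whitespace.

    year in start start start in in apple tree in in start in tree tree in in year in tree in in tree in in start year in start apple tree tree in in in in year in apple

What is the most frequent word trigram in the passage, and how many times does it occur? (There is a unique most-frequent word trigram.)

Trigram frequencies (highest first):
  tree in in: 5
  year in start: 2
  in in start: 2
  tree tree in: 2
  in in year: 2
  in year in: 2
  … (20 more, each ≤ 2)

"tree in in", 5 times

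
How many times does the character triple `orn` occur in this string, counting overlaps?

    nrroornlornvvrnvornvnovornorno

Sliding a length-3 window over the 30 characters (28 positions):
  position 5–7: orn
  position 9–11: orn
  position 17–19: orn
  position 24–26: orn
  position 27–29: orn

5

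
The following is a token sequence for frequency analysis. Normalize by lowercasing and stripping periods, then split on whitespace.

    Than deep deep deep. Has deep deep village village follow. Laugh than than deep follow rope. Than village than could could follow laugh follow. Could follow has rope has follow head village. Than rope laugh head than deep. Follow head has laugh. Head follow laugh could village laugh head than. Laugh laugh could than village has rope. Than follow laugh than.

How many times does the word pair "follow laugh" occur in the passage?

4

Scanning the 60 overlapping bigram windows for "follow laugh":
  position 10–11: follow laugh
  position 22–23: follow laugh
  position 44–45: follow laugh
  position 59–60: follow laugh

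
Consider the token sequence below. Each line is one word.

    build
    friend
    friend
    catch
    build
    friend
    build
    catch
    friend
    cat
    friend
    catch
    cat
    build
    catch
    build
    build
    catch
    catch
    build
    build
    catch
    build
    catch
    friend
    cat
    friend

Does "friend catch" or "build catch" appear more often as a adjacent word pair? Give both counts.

"build catch" (5 vs 2)

"friend catch": 2 occurrences
"build catch": 5 occurrences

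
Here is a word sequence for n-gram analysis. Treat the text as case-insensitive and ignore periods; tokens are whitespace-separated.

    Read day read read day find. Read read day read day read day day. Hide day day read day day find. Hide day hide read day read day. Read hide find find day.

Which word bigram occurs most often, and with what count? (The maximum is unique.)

Bigram frequencies (highest first):
  read day: 8
  day read: 6
  day day: 3
  read read: 2
  day find: 2
  day hide: 2
  … (8 more, each ≤ 2)

"read day", 8 times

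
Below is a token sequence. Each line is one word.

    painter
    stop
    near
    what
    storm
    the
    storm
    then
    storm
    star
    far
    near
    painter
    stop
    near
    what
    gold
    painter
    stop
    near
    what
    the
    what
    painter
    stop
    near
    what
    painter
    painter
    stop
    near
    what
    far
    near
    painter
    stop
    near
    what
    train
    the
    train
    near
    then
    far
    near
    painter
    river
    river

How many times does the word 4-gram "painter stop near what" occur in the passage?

Scanning the 45 overlapping 4-gram windows for "painter stop near what":
  position 1–4: painter stop near what
  position 13–16: painter stop near what
  position 18–21: painter stop near what
  position 24–27: painter stop near what
  position 29–32: painter stop near what
  position 35–38: painter stop near what

6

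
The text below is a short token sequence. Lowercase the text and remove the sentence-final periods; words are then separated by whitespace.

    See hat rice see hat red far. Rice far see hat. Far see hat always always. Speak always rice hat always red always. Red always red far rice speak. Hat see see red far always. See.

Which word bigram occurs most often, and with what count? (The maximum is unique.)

"see hat", 4 times

Bigram frequencies (highest first):
  see hat: 4
  red far: 3
  always red: 3
  far rice: 2
  far see: 2
  hat always: 2
  … (18 more, each ≤ 2)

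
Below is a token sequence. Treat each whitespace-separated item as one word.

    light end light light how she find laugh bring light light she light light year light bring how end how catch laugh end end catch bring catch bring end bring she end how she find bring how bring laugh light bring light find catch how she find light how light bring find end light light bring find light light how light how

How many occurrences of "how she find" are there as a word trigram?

3

Scanning the 60 overlapping trigram windows for "how she find":
  position 5–7: how she find
  position 33–35: how she find
  position 45–47: how she find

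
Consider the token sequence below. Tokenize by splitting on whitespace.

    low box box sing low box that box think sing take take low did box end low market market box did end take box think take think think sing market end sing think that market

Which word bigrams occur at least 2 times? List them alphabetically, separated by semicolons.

Bigram counts meeting the condition (at least 2 times):
  box think: 2
  low box: 2
  think sing: 2

box think; low box; think sing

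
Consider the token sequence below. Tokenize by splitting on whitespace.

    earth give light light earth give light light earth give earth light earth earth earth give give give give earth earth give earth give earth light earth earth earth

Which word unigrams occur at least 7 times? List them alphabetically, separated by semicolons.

Unigram counts meeting the condition (at least 7 times):
  earth: 14
  give: 9

earth; give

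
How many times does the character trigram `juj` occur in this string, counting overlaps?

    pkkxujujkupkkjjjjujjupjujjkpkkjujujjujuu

6

Sliding a length-3 window over the 40 characters (38 positions):
  position 6–8: juj
  position 17–19: juj
  position 23–25: juj
  position 31–33: juj
  position 33–35: juj
  position 36–38: juj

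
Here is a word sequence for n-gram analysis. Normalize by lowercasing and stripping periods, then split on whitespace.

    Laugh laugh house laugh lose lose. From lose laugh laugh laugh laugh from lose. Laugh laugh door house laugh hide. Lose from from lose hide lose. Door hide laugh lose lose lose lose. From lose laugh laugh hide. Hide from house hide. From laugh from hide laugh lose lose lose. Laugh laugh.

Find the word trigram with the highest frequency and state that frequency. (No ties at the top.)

"lose laugh laugh", 4 times

Trigram frequencies (highest first):
  lose laugh laugh: 4
  laugh lose lose: 3
  from lose laugh: 3
  lose lose lose: 3
  lose lose from: 2
  lose from lose: 2
  … (31 more, each ≤ 2)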